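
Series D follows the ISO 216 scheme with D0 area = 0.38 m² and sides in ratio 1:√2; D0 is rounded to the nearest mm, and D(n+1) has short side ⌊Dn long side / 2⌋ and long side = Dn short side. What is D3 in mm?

183 × 259 mm

Let D0's short side be w mm. w · w√2 = 0.38 m² = 380,000 mm², so w ≈ 518.4 mm and w√2 ≈ 733.1 mm → D0 = 518 × 733 mm.
D1: ⌊733/2⌋ × 518 = 366 × 518 mm
D2: ⌊518/2⌋ × 366 = 259 × 366 mm
D3: ⌊366/2⌋ × 259 = 183 × 259 mm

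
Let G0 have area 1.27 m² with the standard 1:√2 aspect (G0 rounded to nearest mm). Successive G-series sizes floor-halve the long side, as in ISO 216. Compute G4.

237 × 335 mm

Let G0's short side be w mm. w · w√2 = 1.27 m² = 1,270,000 mm², so w ≈ 947.6 mm and w√2 ≈ 1340.2 mm → G0 = 948 × 1340 mm.
G1: ⌊1340/2⌋ × 948 = 670 × 948 mm
G2: ⌊948/2⌋ × 670 = 474 × 670 mm
G3: ⌊670/2⌋ × 474 = 335 × 474 mm
G4: ⌊474/2⌋ × 335 = 237 × 335 mm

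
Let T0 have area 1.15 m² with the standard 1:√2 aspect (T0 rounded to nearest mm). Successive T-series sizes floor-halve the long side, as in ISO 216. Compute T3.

Let T0's short side be w mm. w · w√2 = 1.15 m² = 1,150,000 mm², so w ≈ 901.8 mm and w√2 ≈ 1275.3 mm → T0 = 902 × 1275 mm.
T1: ⌊1275/2⌋ × 902 = 637 × 902 mm
T2: ⌊902/2⌋ × 637 = 451 × 637 mm
T3: ⌊637/2⌋ × 451 = 318 × 451 mm

318 × 451 mm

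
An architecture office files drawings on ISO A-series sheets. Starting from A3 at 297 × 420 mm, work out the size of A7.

74 × 105 mm

A4: ⌊420/2⌋ × 297 = 210 × 297 mm
A5: ⌊297/2⌋ × 210 = 148 × 210 mm
A6: ⌊210/2⌋ × 148 = 105 × 148 mm
A7: ⌊148/2⌋ × 105 = 74 × 105 mm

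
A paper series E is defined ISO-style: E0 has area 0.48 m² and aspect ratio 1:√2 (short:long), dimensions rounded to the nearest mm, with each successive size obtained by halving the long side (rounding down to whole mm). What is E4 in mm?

145 × 206 mm

Let E0's short side be w mm. w · w√2 = 0.48 m² = 480,000 mm², so w ≈ 582.6 mm and w√2 ≈ 823.9 mm → E0 = 583 × 824 mm.
E1: ⌊824/2⌋ × 583 = 412 × 583 mm
E2: ⌊583/2⌋ × 412 = 291 × 412 mm
E3: ⌊412/2⌋ × 291 = 206 × 291 mm
E4: ⌊291/2⌋ × 206 = 145 × 206 mm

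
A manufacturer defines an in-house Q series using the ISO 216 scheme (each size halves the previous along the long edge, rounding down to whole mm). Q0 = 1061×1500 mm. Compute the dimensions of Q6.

Q1: ⌊1500/2⌋ × 1061 = 750 × 1061 mm
Q2: ⌊1061/2⌋ × 750 = 530 × 750 mm
Q3: ⌊750/2⌋ × 530 = 375 × 530 mm
Q4: ⌊530/2⌋ × 375 = 265 × 375 mm
Q5: ⌊375/2⌋ × 265 = 187 × 265 mm
Q6: ⌊265/2⌋ × 187 = 132 × 187 mm

132 × 187 mm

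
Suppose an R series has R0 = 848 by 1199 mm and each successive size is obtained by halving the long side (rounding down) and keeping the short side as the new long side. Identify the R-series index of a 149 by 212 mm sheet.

R0: 848 × 1199 mm
R1: 599 × 848 mm
R2: 424 × 599 mm
R3: 299 × 424 mm
R4: 212 × 299 mm
R5: 149 × 212 mm
R6: 106 × 149 mm
→ matches R5.

R5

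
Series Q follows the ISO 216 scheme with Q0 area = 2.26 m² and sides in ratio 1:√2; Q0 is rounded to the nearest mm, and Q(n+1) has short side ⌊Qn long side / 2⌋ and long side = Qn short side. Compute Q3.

Let Q0's short side be w mm. w · w√2 = 2.26 m² = 2,260,000 mm², so w ≈ 1264.1 mm and w√2 ≈ 1787.8 mm → Q0 = 1264 × 1788 mm.
Q1: ⌊1788/2⌋ × 1264 = 894 × 1264 mm
Q2: ⌊1264/2⌋ × 894 = 632 × 894 mm
Q3: ⌊894/2⌋ × 632 = 447 × 632 mm

447 × 632 mm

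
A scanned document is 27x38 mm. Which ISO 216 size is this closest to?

Aspect ratio 38/27 ≈ 1.407 — close to the ISO √2 ≈ 1.414.
In the A-series (A0 area = 1 m²): A10 = 26 × 37 mm.
Off by 2 mm total — nearest standard size.

A10 (26 × 37 mm)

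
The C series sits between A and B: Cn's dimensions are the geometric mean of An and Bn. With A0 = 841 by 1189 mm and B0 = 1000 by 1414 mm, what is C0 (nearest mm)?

Short side: √(841 · 1000) = √841000 ≈ 917.1 → 917 mm
Long side: √(1189 · 1414) = √1681246 ≈ 1296.6 → 1297 mm

917 × 1297 mm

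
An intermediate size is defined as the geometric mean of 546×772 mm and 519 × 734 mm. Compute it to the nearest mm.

Short side: √(546 · 519) = √283374 ≈ 532.3 → 532 mm
Long side: √(772 · 734) = √566648 ≈ 752.8 → 753 mm

532 × 753 mm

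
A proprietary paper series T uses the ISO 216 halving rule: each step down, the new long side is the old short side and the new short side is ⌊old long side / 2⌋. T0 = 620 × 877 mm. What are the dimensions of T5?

T1: ⌊877/2⌋ × 620 = 438 × 620 mm
T2: ⌊620/2⌋ × 438 = 310 × 438 mm
T3: ⌊438/2⌋ × 310 = 219 × 310 mm
T4: ⌊310/2⌋ × 219 = 155 × 219 mm
T5: ⌊219/2⌋ × 155 = 109 × 155 mm

109 × 155 mm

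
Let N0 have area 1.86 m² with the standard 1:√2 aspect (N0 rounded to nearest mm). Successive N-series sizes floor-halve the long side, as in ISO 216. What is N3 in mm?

Let N0's short side be w mm. w · w√2 = 1.86 m² = 1,860,000 mm², so w ≈ 1146.8 mm and w√2 ≈ 1621.9 mm → N0 = 1147 × 1622 mm.
N1: ⌊1622/2⌋ × 1147 = 811 × 1147 mm
N2: ⌊1147/2⌋ × 811 = 573 × 811 mm
N3: ⌊811/2⌋ × 573 = 405 × 573 mm

405 × 573 mm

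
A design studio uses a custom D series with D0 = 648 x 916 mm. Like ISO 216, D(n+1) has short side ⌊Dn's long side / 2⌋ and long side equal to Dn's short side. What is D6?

81 × 114 mm

D1 = 458 × 648 mm (from D0 by 1 halving).
D2: ⌊648/2⌋ × 458 = 324 × 458 mm
D3: ⌊458/2⌋ × 324 = 229 × 324 mm
D4: ⌊324/2⌋ × 229 = 162 × 229 mm
D5: ⌊229/2⌋ × 162 = 114 × 162 mm
D6: ⌊162/2⌋ × 114 = 81 × 114 mm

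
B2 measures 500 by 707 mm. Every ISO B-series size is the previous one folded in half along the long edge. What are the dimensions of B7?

B3: ⌊707/2⌋ × 500 = 353 × 500 mm
B4: ⌊500/2⌋ × 353 = 250 × 353 mm
B5: ⌊353/2⌋ × 250 = 176 × 250 mm
B6: ⌊250/2⌋ × 176 = 125 × 176 mm
B7: ⌊176/2⌋ × 125 = 88 × 125 mm

88 × 125 mm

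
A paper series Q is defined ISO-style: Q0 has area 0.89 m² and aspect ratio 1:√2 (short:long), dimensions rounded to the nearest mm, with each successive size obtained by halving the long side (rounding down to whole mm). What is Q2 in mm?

396 × 561 mm

Let Q0's short side be w mm. w · w√2 = 0.89 m² = 890,000 mm², so w ≈ 793.3 mm and w√2 ≈ 1121.9 mm → Q0 = 793 × 1122 mm.
Q1: ⌊1122/2⌋ × 793 = 561 × 793 mm
Q2: ⌊793/2⌋ × 561 = 396 × 561 mm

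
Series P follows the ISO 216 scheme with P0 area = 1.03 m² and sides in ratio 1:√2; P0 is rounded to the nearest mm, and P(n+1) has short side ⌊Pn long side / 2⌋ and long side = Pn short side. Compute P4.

Let P0's short side be w mm. w · w√2 = 1.03 m² = 1,030,000 mm², so w ≈ 853.4 mm and w√2 ≈ 1206.9 mm → P0 = 853 × 1207 mm.
P1: ⌊1207/2⌋ × 853 = 603 × 853 mm
P2: ⌊853/2⌋ × 603 = 426 × 603 mm
P3: ⌊603/2⌋ × 426 = 301 × 426 mm
P4: ⌊426/2⌋ × 301 = 213 × 301 mm

213 × 301 mm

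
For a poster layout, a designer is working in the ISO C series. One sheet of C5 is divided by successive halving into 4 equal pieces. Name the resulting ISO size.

4 = 2^2, so 2 halving steps.
C5 → C6 → … → C7 after 2 steps.

C7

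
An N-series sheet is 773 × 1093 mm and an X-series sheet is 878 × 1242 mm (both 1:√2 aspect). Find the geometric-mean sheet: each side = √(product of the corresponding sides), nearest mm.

824 × 1165 mm

Short side: √(773 · 878) = √678694 ≈ 823.8 → 824 mm
Long side: √(1093 · 1242) = √1357506 ≈ 1165.1 → 1165 mm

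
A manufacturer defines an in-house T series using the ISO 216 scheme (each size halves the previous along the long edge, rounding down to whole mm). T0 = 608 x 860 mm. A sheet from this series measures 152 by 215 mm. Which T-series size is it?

T4

T0: 608 × 860 mm
T1: 430 × 608 mm
T2: 304 × 430 mm
T3: 215 × 304 mm
T4: 152 × 215 mm
T5: 107 × 152 mm
→ matches T4.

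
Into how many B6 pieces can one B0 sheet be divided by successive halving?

64

Each ISO step halves the sheet: 1 × B0 → 2 × B1 → 4 × B2 → 8 × B3 → …
From B0 to B6 is 6 halving steps: 2^6 = 64.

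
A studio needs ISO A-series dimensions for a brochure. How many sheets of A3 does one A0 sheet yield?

8

A0 = 841 × 1189 mm; A3 = 297 × 420 mm.
Each halving step doubles the count; 3 steps from A0 to A3.
2^3 = 8.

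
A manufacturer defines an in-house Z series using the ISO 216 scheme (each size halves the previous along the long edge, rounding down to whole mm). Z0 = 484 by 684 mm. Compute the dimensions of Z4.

Z1: ⌊684/2⌋ × 484 = 342 × 484 mm
Z2: ⌊484/2⌋ × 342 = 242 × 342 mm
Z3: ⌊342/2⌋ × 242 = 171 × 242 mm
Z4: ⌊242/2⌋ × 171 = 121 × 171 mm

121 × 171 mm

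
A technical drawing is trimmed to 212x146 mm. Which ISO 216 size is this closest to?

A5 (148 × 210 mm)

Aspect ratio 212/146 ≈ 1.452 (ISO target is √2 ≈ 1.414).
In the A-series (A0 area = 1 m²): A5 = 148 × 210 mm.
Off by 4 mm total — nearest standard size.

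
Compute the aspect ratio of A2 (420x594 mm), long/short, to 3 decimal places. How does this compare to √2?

594 / 420 = 1.414
Matches √2 ≈ 1.414 — the ISO 216 defining ratio.

1.414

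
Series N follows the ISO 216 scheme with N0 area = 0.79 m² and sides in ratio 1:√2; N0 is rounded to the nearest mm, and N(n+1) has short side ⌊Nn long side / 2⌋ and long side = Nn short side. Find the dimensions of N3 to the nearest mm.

264 × 373 mm

Let N0's short side be w mm. w · w√2 = 0.79 m² = 790,000 mm², so w ≈ 747.4 mm and w√2 ≈ 1057.0 mm → N0 = 747 × 1057 mm.
N1: ⌊1057/2⌋ × 747 = 528 × 747 mm
N2: ⌊747/2⌋ × 528 = 373 × 528 mm
N3: ⌊528/2⌋ × 373 = 264 × 373 mm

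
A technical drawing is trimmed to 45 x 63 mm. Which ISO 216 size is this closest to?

Aspect ratio 63/45 ≈ 1.400 — close to the ISO √2 ≈ 1.414.
In the B-series (B0 = 1000 × 1414 mm): B9 = 44 × 62 mm.
Off by 2 mm total — nearest standard size.

B9 (44 × 62 mm)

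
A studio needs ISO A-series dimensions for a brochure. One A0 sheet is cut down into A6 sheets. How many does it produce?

Each ISO step halves the sheet: 1 × A0 → 2 × A1 → 4 × A2 → 8 × A3 → …
From A0 to A6 is 6 halving steps: 2^6 = 64.

64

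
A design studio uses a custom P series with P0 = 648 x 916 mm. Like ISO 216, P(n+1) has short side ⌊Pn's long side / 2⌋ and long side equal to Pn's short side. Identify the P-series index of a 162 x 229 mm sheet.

P0: 648 × 916 mm
P1: 458 × 648 mm
P2: 324 × 458 mm
P3: 229 × 324 mm
P4: 162 × 229 mm
P5: 114 × 162 mm
→ matches P4.

P4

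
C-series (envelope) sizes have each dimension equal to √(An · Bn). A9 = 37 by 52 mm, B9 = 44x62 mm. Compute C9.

40 × 57 mm

Short side: √(37 · 44) = √1628 ≈ 40.3 → 40 mm
Long side: √(52 · 62) = √3224 ≈ 56.8 → 57 mm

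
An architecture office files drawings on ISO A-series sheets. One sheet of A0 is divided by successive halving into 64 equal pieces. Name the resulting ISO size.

A6

64 = 2^6, so 6 halving steps.
A0 → A1 → … → A6 after 6 steps.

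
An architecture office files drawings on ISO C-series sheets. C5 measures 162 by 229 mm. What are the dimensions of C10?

C6: ⌊229/2⌋ × 162 = 114 × 162 mm
C7: ⌊162/2⌋ × 114 = 81 × 114 mm
C8: ⌊114/2⌋ × 81 = 57 × 81 mm
C9: ⌊81/2⌋ × 57 = 40 × 57 mm
C10: ⌊57/2⌋ × 40 = 28 × 40 mm

28 × 40 mm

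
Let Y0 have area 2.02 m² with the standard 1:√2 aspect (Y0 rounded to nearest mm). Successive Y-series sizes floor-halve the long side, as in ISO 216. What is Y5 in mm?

211 × 298 mm

Let Y0's short side be w mm. w · w√2 = 2.02 m² = 2,020,000 mm², so w ≈ 1195.1 mm and w√2 ≈ 1690.2 mm → Y0 = 1195 × 1690 mm.
Y1: ⌊1690/2⌋ × 1195 = 845 × 1195 mm
Y2: ⌊1195/2⌋ × 845 = 597 × 845 mm
Y3: ⌊845/2⌋ × 597 = 422 × 597 mm
Y4: ⌊597/2⌋ × 422 = 298 × 422 mm
Y5: ⌊422/2⌋ × 298 = 211 × 298 mm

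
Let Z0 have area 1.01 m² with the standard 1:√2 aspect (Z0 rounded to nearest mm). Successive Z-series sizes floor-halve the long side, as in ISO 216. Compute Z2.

Let Z0's short side be w mm. w · w√2 = 1.01 m² = 1,010,000 mm², so w ≈ 845.1 mm and w√2 ≈ 1195.1 mm → Z0 = 845 × 1195 mm.
Z1: ⌊1195/2⌋ × 845 = 597 × 845 mm
Z2: ⌊845/2⌋ × 597 = 422 × 597 mm

422 × 597 mm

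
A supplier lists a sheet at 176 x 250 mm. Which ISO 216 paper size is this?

Aspect ratio 250/176 ≈ 1.420 — close to the ISO √2 ≈ 1.414.
In the B-series (B0 = 1000 × 1414 mm): B5 = 176 × 250 mm.

B5 (176 × 250 mm)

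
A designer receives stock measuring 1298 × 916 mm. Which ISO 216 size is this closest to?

C0 (917 × 1297 mm)

Aspect ratio 1298/916 ≈ 1.417 — close to the ISO √2 ≈ 1.414.
In the C-series (envelope sizes, between A and B): C0 = 917 × 1297 mm.
Off by 2 mm total — nearest standard size.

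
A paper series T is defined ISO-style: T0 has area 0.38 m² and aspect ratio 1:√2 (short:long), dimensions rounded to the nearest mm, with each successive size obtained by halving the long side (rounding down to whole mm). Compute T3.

Let T0's short side be w mm. w · w√2 = 0.38 m² = 380,000 mm², so w ≈ 518.4 mm and w√2 ≈ 733.1 mm → T0 = 518 × 733 mm.
T1: ⌊733/2⌋ × 518 = 366 × 518 mm
T2: ⌊518/2⌋ × 366 = 259 × 366 mm
T3: ⌊366/2⌋ × 259 = 183 × 259 mm

183 × 259 mm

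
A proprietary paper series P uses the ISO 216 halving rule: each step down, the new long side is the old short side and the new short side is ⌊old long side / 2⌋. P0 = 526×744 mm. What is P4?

P1: ⌊744/2⌋ × 526 = 372 × 526 mm
P2: ⌊526/2⌋ × 372 = 263 × 372 mm
P3: ⌊372/2⌋ × 263 = 186 × 263 mm
P4: ⌊263/2⌋ × 186 = 131 × 186 mm

131 × 186 mm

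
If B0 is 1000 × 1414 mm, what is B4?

250 × 353 mm

B1: ⌊1414/2⌋ × 1000 = 707 × 1000 mm
B2: ⌊1000/2⌋ × 707 = 500 × 707 mm
B3: ⌊707/2⌋ × 500 = 353 × 500 mm
B4: ⌊500/2⌋ × 353 = 250 × 353 mm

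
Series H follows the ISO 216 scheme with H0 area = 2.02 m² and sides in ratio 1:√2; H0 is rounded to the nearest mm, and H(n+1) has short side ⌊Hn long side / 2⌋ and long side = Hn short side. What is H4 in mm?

Let H0's short side be w mm. w · w√2 = 2.02 m² = 2,020,000 mm², so w ≈ 1195.1 mm and w√2 ≈ 1690.2 mm → H0 = 1195 × 1690 mm.
H1: ⌊1690/2⌋ × 1195 = 845 × 1195 mm
H2: ⌊1195/2⌋ × 845 = 597 × 845 mm
H3: ⌊845/2⌋ × 597 = 422 × 597 mm
H4: ⌊597/2⌋ × 422 = 298 × 422 mm

298 × 422 mm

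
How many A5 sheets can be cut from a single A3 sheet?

4

Each ISO step halves the sheet: 1 × A3 → 2 × A4 → 4 × A5
From A3 to A5 is 2 halving steps: 2^2 = 4.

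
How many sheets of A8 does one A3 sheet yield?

32

Each ISO step halves the sheet: 1 × A3 → 2 × A4 → 4 × A5 → 8 × A6 → …
From A3 to A8 is 5 halving steps: 2^5 = 32.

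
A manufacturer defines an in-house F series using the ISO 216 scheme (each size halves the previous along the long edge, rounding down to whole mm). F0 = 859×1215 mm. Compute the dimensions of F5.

F1: ⌊1215/2⌋ × 859 = 607 × 859 mm
F2: ⌊859/2⌋ × 607 = 429 × 607 mm
F3: ⌊607/2⌋ × 429 = 303 × 429 mm
F4: ⌊429/2⌋ × 303 = 214 × 303 mm
F5: ⌊303/2⌋ × 214 = 151 × 214 mm

151 × 214 mm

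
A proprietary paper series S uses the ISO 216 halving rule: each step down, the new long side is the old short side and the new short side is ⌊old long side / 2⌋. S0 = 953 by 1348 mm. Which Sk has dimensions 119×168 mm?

S6

S0: 953 × 1348 mm
S1: 674 × 953 mm
S2: 476 × 674 mm
S3: 337 × 476 mm
S4: 238 × 337 mm
S5: 168 × 238 mm
S6: 119 × 168 mm
S7: 84 × 119 mm
→ matches S6.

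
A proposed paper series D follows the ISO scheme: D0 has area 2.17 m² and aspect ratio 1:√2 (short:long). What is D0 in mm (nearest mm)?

1239 × 1752 mm

Let the short side be w mm. Then w · w√2 = 2.17 m² = 2,170,000 mm².
w² = 2,170,000/√2, so w ≈ 1238.7 mm; long side = w√2 ≈ 1751.8 mm.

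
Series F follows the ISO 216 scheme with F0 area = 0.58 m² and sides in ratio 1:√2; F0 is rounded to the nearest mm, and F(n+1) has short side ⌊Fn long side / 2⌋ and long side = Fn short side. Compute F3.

Let F0's short side be w mm. w · w√2 = 0.58 m² = 580,000 mm², so w ≈ 640.4 mm and w√2 ≈ 905.7 mm → F0 = 640 × 906 mm.
F1: ⌊906/2⌋ × 640 = 453 × 640 mm
F2: ⌊640/2⌋ × 453 = 320 × 453 mm
F3: ⌊453/2⌋ × 320 = 226 × 320 mm

226 × 320 mm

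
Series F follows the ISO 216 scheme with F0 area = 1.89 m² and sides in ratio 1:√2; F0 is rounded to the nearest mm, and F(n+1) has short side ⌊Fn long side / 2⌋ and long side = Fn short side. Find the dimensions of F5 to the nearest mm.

Let F0's short side be w mm. w · w√2 = 1.89 m² = 1,890,000 mm², so w ≈ 1156.0 mm and w√2 ≈ 1634.9 mm → F0 = 1156 × 1635 mm.
F1: ⌊1635/2⌋ × 1156 = 817 × 1156 mm
F2: ⌊1156/2⌋ × 817 = 578 × 817 mm
F3: ⌊817/2⌋ × 578 = 408 × 578 mm
F4: ⌊578/2⌋ × 408 = 289 × 408 mm
F5: ⌊408/2⌋ × 289 = 204 × 289 mm

204 × 289 mm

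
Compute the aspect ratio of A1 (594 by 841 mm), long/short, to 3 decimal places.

841 / 594 = 1.416
ISO 216 targets √2 ≈ 1.414; the +0.002 deviation is from mm rounding.

1.416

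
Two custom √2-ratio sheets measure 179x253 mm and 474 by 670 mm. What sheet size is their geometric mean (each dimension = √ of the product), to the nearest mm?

Short side: √(179 · 474) = √84846 ≈ 291.3 → 291 mm
Long side: √(253 · 670) = √169510 ≈ 411.7 → 412 mm

291 × 412 mm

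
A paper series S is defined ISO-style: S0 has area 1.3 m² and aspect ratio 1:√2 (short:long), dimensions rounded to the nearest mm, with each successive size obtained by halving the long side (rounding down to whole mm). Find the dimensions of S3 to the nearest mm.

339 × 479 mm

Let S0's short side be w mm. w · w√2 = 1.3 m² = 1,300,000 mm², so w ≈ 958.8 mm and w√2 ≈ 1355.9 mm → S0 = 959 × 1356 mm.
S1: ⌊1356/2⌋ × 959 = 678 × 959 mm
S2: ⌊959/2⌋ × 678 = 479 × 678 mm
S3: ⌊678/2⌋ × 479 = 339 × 479 mm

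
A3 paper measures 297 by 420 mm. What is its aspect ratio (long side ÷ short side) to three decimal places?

1.414

420 / 297 = 1.414
Matches √2 ≈ 1.414 — the ISO 216 defining ratio.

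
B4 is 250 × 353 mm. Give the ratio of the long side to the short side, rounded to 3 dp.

1.412

353 / 250 = 1.412
ISO 216 targets √2 ≈ 1.414; the -0.002 deviation is from mm rounding.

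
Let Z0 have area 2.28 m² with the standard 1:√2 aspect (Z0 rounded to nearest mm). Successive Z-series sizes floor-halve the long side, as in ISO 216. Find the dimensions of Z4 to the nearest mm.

317 × 449 mm

Let Z0's short side be w mm. w · w√2 = 2.28 m² = 2,280,000 mm², so w ≈ 1269.7 mm and w√2 ≈ 1795.7 mm → Z0 = 1270 × 1796 mm.
Z1: ⌊1796/2⌋ × 1270 = 898 × 1270 mm
Z2: ⌊1270/2⌋ × 898 = 635 × 898 mm
Z3: ⌊898/2⌋ × 635 = 449 × 635 mm
Z4: ⌊635/2⌋ × 449 = 317 × 449 mm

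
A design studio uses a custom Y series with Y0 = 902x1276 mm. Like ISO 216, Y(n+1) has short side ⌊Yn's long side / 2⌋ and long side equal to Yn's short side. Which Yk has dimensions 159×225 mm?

Y0: 902 × 1276 mm
Y1: 638 × 902 mm
Y2: 451 × 638 mm
Y3: 319 × 451 mm
Y4: 225 × 319 mm
Y5: 159 × 225 mm
Y6: 112 × 159 mm
→ matches Y5.

Y5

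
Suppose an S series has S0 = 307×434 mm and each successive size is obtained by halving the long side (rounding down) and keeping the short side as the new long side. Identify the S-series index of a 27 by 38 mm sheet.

S7

S0: 307 × 434 mm
S1: 217 × 307 mm
S2: 153 × 217 mm
S3: 108 × 153 mm
S4: 76 × 108 mm
S5: 54 × 76 mm
S6: 38 × 54 mm
S7: 27 × 38 mm
S8: 19 × 27 mm
→ matches S7.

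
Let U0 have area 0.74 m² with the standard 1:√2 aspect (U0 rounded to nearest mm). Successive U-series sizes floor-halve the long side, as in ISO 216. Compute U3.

255 × 361 mm

Let U0's short side be w mm. w · w√2 = 0.74 m² = 740,000 mm², so w ≈ 723.4 mm and w√2 ≈ 1023.0 mm → U0 = 723 × 1023 mm.
U1: ⌊1023/2⌋ × 723 = 511 × 723 mm
U2: ⌊723/2⌋ × 511 = 361 × 511 mm
U3: ⌊511/2⌋ × 361 = 255 × 361 mm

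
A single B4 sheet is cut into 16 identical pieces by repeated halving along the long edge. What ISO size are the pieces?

B8

16 = 2^4, so 4 halving steps.
B4 → B5 → … → B8 after 4 steps.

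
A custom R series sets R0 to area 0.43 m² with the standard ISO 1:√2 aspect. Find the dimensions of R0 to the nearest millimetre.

Let the short side be w mm. Then w · w√2 = 0.43 m² = 430,000 mm².
w² = 430,000/√2, so w ≈ 551.4 mm; long side = w√2 ≈ 779.8 mm.

551 × 780 mm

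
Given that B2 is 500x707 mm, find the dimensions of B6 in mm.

125 × 176 mm

B3: ⌊707/2⌋ × 500 = 353 × 500 mm
B4: ⌊500/2⌋ × 353 = 250 × 353 mm
B5: ⌊353/2⌋ × 250 = 176 × 250 mm
B6: ⌊250/2⌋ × 176 = 125 × 176 mm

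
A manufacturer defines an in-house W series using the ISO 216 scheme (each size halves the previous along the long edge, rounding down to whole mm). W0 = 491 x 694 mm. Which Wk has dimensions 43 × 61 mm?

W7

W0: 491 × 694 mm
W1: 347 × 491 mm
W2: 245 × 347 mm
W3: 173 × 245 mm
W4: 122 × 173 mm
W5: 86 × 122 mm
W6: 61 × 86 mm
W7: 43 × 61 mm
W8: 30 × 43 mm
→ matches W7.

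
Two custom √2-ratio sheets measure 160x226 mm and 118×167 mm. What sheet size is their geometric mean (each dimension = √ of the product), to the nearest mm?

Short side: √(160 · 118) = √18880 ≈ 137.4 → 137 mm
Long side: √(226 · 167) = √37742 ≈ 194.3 → 194 mm

137 × 194 mm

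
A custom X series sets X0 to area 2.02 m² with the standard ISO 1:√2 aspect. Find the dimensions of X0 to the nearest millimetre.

Let the short side be w mm. Then w · w√2 = 2.02 m² = 2,020,000 mm².
w² = 2,020,000/√2, so w ≈ 1195.1 mm; long side = w√2 ≈ 1690.2 mm.

1195 × 1690 mm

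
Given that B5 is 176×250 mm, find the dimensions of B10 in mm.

B6: ⌊250/2⌋ × 176 = 125 × 176 mm
B7: ⌊176/2⌋ × 125 = 88 × 125 mm
B8: ⌊125/2⌋ × 88 = 62 × 88 mm
B9: ⌊88/2⌋ × 62 = 44 × 62 mm
B10: ⌊62/2⌋ × 44 = 31 × 44 mm

31 × 44 mm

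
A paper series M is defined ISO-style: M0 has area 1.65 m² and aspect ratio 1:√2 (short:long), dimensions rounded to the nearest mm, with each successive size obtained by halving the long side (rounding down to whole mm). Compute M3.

382 × 540 mm

Let M0's short side be w mm. w · w√2 = 1.65 m² = 1,650,000 mm², so w ≈ 1080.2 mm and w√2 ≈ 1527.6 mm → M0 = 1080 × 1528 mm.
M1: ⌊1528/2⌋ × 1080 = 764 × 1080 mm
M2: ⌊1080/2⌋ × 764 = 540 × 764 mm
M3: ⌊764/2⌋ × 540 = 382 × 540 mm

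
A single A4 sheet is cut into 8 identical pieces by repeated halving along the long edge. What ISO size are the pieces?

A7

8 = 2^3, so 3 halving steps.
A4 → A5 → … → A7 after 3 steps.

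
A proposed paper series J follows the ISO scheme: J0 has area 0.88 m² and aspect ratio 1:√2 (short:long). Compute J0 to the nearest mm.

789 × 1116 mm

Let the short side be w mm. Then w · w√2 = 0.88 m² = 880,000 mm².
w² = 880,000/√2, so w ≈ 788.8 mm; long side = w√2 ≈ 1115.6 mm.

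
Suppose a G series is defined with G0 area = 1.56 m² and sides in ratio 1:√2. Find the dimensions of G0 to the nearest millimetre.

Let the short side be w mm. Then w · w√2 = 1.56 m² = 1,560,000 mm².
w² = 1,560,000/√2, so w ≈ 1050.3 mm; long side = w√2 ≈ 1485.3 mm.

1050 × 1485 mm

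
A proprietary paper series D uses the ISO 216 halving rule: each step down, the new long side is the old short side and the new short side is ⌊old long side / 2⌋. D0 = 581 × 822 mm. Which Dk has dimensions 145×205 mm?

D0: 581 × 822 mm
D1: 411 × 581 mm
D2: 290 × 411 mm
D3: 205 × 290 mm
D4: 145 × 205 mm
D5: 102 × 145 mm
→ matches D4.

D4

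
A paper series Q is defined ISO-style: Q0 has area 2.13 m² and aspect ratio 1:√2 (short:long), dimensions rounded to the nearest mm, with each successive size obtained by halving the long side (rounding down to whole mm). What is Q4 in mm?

306 × 434 mm

Let Q0's short side be w mm. w · w√2 = 2.13 m² = 2,130,000 mm², so w ≈ 1227.2 mm and w√2 ≈ 1735.6 mm → Q0 = 1227 × 1736 mm.
Q1: ⌊1736/2⌋ × 1227 = 868 × 1227 mm
Q2: ⌊1227/2⌋ × 868 = 613 × 868 mm
Q3: ⌊868/2⌋ × 613 = 434 × 613 mm
Q4: ⌊613/2⌋ × 434 = 306 × 434 mm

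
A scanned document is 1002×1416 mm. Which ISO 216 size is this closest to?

Aspect ratio 1416/1002 ≈ 1.413 — close to the ISO √2 ≈ 1.414.
In the B-series (B0 = 1000 × 1414 mm): B0 = 1000 × 1414 mm.
Off by 4 mm total — nearest standard size.

B0 (1000 × 1414 mm)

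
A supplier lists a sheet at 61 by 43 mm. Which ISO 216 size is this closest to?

B9 (44 × 62 mm)

Aspect ratio 61/43 ≈ 1.419 — close to the ISO √2 ≈ 1.414.
In the B-series (B0 = 1000 × 1414 mm): B9 = 44 × 62 mm.
Off by 2 mm total — nearest standard size.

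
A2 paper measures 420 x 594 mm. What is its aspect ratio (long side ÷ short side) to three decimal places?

1.414

594 / 420 = 1.414
Matches √2 ≈ 1.414 — the ISO 216 defining ratio.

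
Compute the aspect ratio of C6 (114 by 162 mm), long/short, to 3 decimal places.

1.421

162 / 114 = 1.421
ISO 216 targets √2 ≈ 1.414; the +0.007 deviation is from mm rounding.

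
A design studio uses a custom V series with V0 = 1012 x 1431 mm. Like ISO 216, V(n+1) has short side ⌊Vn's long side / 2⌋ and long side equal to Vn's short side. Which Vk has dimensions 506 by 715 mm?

V0: 1012 × 1431 mm
V1: 715 × 1012 mm
V2: 506 × 715 mm
V3: 357 × 506 mm
→ matches V2.

V2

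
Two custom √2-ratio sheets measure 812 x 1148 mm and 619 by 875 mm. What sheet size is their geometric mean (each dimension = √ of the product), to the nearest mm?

709 × 1002 mm

Short side: √(812 · 619) = √502628 ≈ 709.0 → 709 mm
Long side: √(1148 · 875) = √1004500 ≈ 1002.2 → 1002 mm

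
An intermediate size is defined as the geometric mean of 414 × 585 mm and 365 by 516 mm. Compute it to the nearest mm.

Short side: √(414 · 365) = √151110 ≈ 388.7 → 389 mm
Long side: √(585 · 516) = √301860 ≈ 549.4 → 549 mm

389 × 549 mm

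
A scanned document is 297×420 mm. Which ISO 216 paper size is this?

Aspect ratio 420/297 ≈ 1.414 — close to the ISO √2 ≈ 1.414.
In the A-series (A0 area = 1 m²): A3 = 297 × 420 mm.

A3 (297 × 420 mm)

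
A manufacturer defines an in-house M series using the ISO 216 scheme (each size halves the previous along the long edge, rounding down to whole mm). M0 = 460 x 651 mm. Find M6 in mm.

M1 = 325 × 460 mm (from M0 by 1 halving).
M2: ⌊460/2⌋ × 325 = 230 × 325 mm
M3: ⌊325/2⌋ × 230 = 162 × 230 mm
M4: ⌊230/2⌋ × 162 = 115 × 162 mm
M5: ⌊162/2⌋ × 115 = 81 × 115 mm
M6: ⌊115/2⌋ × 81 = 57 × 81 mm

57 × 81 mm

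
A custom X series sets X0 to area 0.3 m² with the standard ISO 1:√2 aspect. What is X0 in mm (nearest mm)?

Let the short side be w mm. Then w · w√2 = 0.3 m² = 300,000 mm².
w² = 300,000/√2, so w ≈ 460.6 mm; long side = w√2 ≈ 651.4 mm.

461 × 651 mm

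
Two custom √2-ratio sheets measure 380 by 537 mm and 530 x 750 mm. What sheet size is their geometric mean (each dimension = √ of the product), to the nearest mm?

Short side: √(380 · 530) = √201400 ≈ 448.8 → 449 mm
Long side: √(537 · 750) = √402750 ≈ 634.6 → 635 mm

449 × 635 mm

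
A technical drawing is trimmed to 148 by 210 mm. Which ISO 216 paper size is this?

Aspect ratio 210/148 ≈ 1.419 — close to the ISO √2 ≈ 1.414.
In the A-series (A0 area = 1 m²): A5 = 148 × 210 mm.

A5 (148 × 210 mm)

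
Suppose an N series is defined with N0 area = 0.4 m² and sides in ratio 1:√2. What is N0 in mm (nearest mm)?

532 × 752 mm

Let the short side be w mm. Then w · w√2 = 0.4 m² = 400,000 mm².
w² = 400,000/√2, so w ≈ 531.8 mm; long side = w√2 ≈ 752.1 mm.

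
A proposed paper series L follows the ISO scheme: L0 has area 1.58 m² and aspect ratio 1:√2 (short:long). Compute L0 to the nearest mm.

1057 × 1495 mm

Let the short side be w mm. Then w · w√2 = 1.58 m² = 1,580,000 mm².
w² = 1,580,000/√2, so w ≈ 1057.0 mm; long side = w√2 ≈ 1494.8 mm.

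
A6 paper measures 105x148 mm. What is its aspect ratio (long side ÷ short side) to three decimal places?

148 / 105 = 1.410
ISO 216 targets √2 ≈ 1.414; the -0.005 deviation is from mm rounding.

1.410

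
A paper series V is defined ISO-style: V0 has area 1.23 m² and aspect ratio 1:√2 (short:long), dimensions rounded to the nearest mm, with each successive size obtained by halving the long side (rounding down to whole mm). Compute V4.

233 × 329 mm

Let V0's short side be w mm. w · w√2 = 1.23 m² = 1,230,000 mm², so w ≈ 932.6 mm and w√2 ≈ 1318.9 mm → V0 = 933 × 1319 mm.
V1: ⌊1319/2⌋ × 933 = 659 × 933 mm
V2: ⌊933/2⌋ × 659 = 466 × 659 mm
V3: ⌊659/2⌋ × 466 = 329 × 466 mm
V4: ⌊466/2⌋ × 329 = 233 × 329 mm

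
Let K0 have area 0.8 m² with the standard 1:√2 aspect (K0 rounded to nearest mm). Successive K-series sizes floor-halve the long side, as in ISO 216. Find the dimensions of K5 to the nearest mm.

133 × 188 mm

Let K0's short side be w mm. w · w√2 = 0.8 m² = 800,000 mm², so w ≈ 752.1 mm and w√2 ≈ 1063.7 mm → K0 = 752 × 1064 mm.
K1: ⌊1064/2⌋ × 752 = 532 × 752 mm
K2: ⌊752/2⌋ × 532 = 376 × 532 mm
K3: ⌊532/2⌋ × 376 = 266 × 376 mm
K4: ⌊376/2⌋ × 266 = 188 × 266 mm
K5: ⌊266/2⌋ × 188 = 133 × 188 mm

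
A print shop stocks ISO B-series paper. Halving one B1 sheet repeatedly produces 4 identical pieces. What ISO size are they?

4 = 2^2, so 2 halving steps.
B1 → B2 → … → B3 after 2 steps.

B3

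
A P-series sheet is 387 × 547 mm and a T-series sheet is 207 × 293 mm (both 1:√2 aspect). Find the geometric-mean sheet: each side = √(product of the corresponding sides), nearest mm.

283 × 400 mm

Short side: √(387 · 207) = √80109 ≈ 283.0 → 283 mm
Long side: √(547 · 293) = √160271 ≈ 400.3 → 400 mm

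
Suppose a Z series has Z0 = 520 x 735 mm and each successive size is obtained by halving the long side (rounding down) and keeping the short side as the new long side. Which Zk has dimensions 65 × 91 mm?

Z6

Z0: 520 × 735 mm
Z1: 367 × 520 mm
Z2: 260 × 367 mm
Z3: 183 × 260 mm
Z4: 130 × 183 mm
Z5: 91 × 130 mm
Z6: 65 × 91 mm
Z7: 45 × 65 mm
→ matches Z6.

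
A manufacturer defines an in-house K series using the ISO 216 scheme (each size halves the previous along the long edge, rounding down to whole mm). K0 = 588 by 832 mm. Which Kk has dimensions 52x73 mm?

K0: 588 × 832 mm
K1: 416 × 588 mm
K2: 294 × 416 mm
K3: 208 × 294 mm
K4: 147 × 208 mm
K5: 104 × 147 mm
K6: 73 × 104 mm
K7: 52 × 73 mm
K8: 36 × 52 mm
→ matches K7.

K7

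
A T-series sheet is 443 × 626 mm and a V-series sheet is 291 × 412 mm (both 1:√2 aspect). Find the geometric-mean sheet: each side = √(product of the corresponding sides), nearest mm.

Short side: √(443 · 291) = √128913 ≈ 359.0 → 359 mm
Long side: √(626 · 412) = √257912 ≈ 507.9 → 508 mm

359 × 508 mm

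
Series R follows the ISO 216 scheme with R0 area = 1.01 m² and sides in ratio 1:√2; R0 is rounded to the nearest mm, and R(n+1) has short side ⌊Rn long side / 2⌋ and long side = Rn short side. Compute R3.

298 × 422 mm

Let R0's short side be w mm. w · w√2 = 1.01 m² = 1,010,000 mm², so w ≈ 845.1 mm and w√2 ≈ 1195.1 mm → R0 = 845 × 1195 mm.
R1: ⌊1195/2⌋ × 845 = 597 × 845 mm
R2: ⌊845/2⌋ × 597 = 422 × 597 mm
R3: ⌊597/2⌋ × 422 = 298 × 422 mm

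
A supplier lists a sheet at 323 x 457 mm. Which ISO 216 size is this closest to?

C3 (324 × 458 mm)

Aspect ratio 457/323 ≈ 1.415 — close to the ISO √2 ≈ 1.414.
In the C-series (envelope sizes, between A and B): C3 = 324 × 458 mm.
Off by 2 mm total — nearest standard size.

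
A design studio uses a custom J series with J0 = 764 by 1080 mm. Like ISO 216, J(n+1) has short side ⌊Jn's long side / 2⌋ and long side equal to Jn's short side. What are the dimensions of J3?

J1: ⌊1080/2⌋ × 764 = 540 × 764 mm
J2: ⌊764/2⌋ × 540 = 382 × 540 mm
J3: ⌊540/2⌋ × 382 = 270 × 382 mm

270 × 382 mm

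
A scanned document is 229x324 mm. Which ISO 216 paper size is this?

Aspect ratio 324/229 ≈ 1.415 — close to the ISO √2 ≈ 1.414.
In the C-series (envelope sizes, between A and B): C4 = 229 × 324 mm.

C4 (229 × 324 mm)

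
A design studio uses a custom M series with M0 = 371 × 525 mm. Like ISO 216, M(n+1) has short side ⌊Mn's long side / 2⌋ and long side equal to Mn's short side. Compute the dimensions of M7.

32 × 46 mm

M1 = 262 × 371 mm (from M0 by 1 halving).
M2: ⌊371/2⌋ × 262 = 185 × 262 mm
M3: ⌊262/2⌋ × 185 = 131 × 185 mm
M4: ⌊185/2⌋ × 131 = 92 × 131 mm
M5: ⌊131/2⌋ × 92 = 65 × 92 mm
M6: ⌊92/2⌋ × 65 = 46 × 65 mm
M7: ⌊65/2⌋ × 46 = 32 × 46 mm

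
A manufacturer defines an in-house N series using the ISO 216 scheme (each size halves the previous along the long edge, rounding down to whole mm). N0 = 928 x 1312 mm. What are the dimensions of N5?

164 × 232 mm

N1 = 656 × 928 mm (from N0 by 1 halving).
N2: ⌊928/2⌋ × 656 = 464 × 656 mm
N3: ⌊656/2⌋ × 464 = 328 × 464 mm
N4: ⌊464/2⌋ × 328 = 232 × 328 mm
N5: ⌊328/2⌋ × 232 = 164 × 232 mm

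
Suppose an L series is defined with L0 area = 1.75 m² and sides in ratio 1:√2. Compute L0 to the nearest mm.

Let the short side be w mm. Then w · w√2 = 1.75 m² = 1,750,000 mm².
w² = 1,750,000/√2, so w ≈ 1112.4 mm; long side = w√2 ≈ 1573.2 mm.

1112 × 1573 mm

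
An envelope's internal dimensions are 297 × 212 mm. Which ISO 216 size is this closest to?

Aspect ratio 297/212 ≈ 1.401 — close to the ISO √2 ≈ 1.414.
In the A-series (A0 area = 1 m²): A4 = 210 × 297 mm.
Off by 2 mm total — nearest standard size.

A4 (210 × 297 mm)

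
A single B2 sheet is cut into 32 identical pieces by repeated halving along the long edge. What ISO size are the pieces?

32 = 2^5, so 5 halving steps.
B2 → B3 → … → B7 after 5 steps.

B7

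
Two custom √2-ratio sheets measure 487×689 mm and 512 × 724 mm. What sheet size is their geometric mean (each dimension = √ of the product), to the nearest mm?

Short side: √(487 · 512) = √249344 ≈ 499.3 → 499 mm
Long side: √(689 · 724) = √498836 ≈ 706.3 → 706 mm

499 × 706 mm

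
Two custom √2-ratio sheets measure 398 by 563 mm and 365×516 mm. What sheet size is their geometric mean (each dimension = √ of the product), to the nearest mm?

381 × 539 mm

Short side: √(398 · 365) = √145270 ≈ 381.1 → 381 mm
Long side: √(563 · 516) = √290508 ≈ 539.0 → 539 mm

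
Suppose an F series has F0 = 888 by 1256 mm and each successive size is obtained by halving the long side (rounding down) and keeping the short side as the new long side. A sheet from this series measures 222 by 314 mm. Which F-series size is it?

F4

F0: 888 × 1256 mm
F1: 628 × 888 mm
F2: 444 × 628 mm
F3: 314 × 444 mm
F4: 222 × 314 mm
F5: 157 × 222 mm
→ matches F4.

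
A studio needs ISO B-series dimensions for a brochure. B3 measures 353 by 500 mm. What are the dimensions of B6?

125 × 176 mm

B4: ⌊500/2⌋ × 353 = 250 × 353 mm
B5: ⌊353/2⌋ × 250 = 176 × 250 mm
B6: ⌊250/2⌋ × 176 = 125 × 176 mm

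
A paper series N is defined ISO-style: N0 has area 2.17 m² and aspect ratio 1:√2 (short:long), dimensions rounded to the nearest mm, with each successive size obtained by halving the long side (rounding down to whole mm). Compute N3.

Let N0's short side be w mm. w · w√2 = 2.17 m² = 2,170,000 mm², so w ≈ 1238.7 mm and w√2 ≈ 1751.8 mm → N0 = 1239 × 1752 mm.
N1: ⌊1752/2⌋ × 1239 = 876 × 1239 mm
N2: ⌊1239/2⌋ × 876 = 619 × 876 mm
N3: ⌊876/2⌋ × 619 = 438 × 619 mm

438 × 619 mm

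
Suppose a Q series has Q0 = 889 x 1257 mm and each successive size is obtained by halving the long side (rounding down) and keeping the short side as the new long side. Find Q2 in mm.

444 × 628 mm

Q1: ⌊1257/2⌋ × 889 = 628 × 889 mm
Q2: ⌊889/2⌋ × 628 = 444 × 628 mm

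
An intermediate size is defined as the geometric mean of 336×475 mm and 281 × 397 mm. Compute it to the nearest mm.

Short side: √(336 · 281) = √94416 ≈ 307.3 → 307 mm
Long side: √(475 · 397) = √188575 ≈ 434.3 → 434 mm

307 × 434 mm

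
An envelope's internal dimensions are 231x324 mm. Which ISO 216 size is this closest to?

Aspect ratio 324/231 ≈ 1.403 — close to the ISO √2 ≈ 1.414.
In the C-series (envelope sizes, between A and B): C4 = 229 × 324 mm.
Off by 2 mm total — nearest standard size.

C4 (229 × 324 mm)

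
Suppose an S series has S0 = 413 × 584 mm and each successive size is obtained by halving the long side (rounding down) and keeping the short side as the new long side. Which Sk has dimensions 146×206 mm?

S3

S0: 413 × 584 mm
S1: 292 × 413 mm
S2: 206 × 292 mm
S3: 146 × 206 mm
S4: 103 × 146 mm
→ matches S3.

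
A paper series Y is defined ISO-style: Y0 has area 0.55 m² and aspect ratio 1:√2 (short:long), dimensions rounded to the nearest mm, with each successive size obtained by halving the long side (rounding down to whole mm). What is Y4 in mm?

Let Y0's short side be w mm. w · w√2 = 0.55 m² = 550,000 mm², so w ≈ 623.6 mm and w√2 ≈ 881.9 mm → Y0 = 624 × 882 mm.
Y1: ⌊882/2⌋ × 624 = 441 × 624 mm
Y2: ⌊624/2⌋ × 441 = 312 × 441 mm
Y3: ⌊441/2⌋ × 312 = 220 × 312 mm
Y4: ⌊312/2⌋ × 220 = 156 × 220 mm

156 × 220 mm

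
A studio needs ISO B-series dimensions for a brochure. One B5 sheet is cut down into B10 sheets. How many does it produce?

32

B5 = 176 × 250 mm; B10 = 31 × 44 mm.
Each halving step doubles the count; 5 steps from B5 to B10.
2^5 = 32.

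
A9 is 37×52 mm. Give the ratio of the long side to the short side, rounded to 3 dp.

1.405

52 / 37 = 1.405
ISO 216 targets √2 ≈ 1.414; the -0.009 deviation is from mm rounding.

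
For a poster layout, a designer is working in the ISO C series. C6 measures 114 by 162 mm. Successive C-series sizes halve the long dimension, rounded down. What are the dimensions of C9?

40 × 57 mm

C7: ⌊162/2⌋ × 114 = 81 × 114 mm
C8: ⌊114/2⌋ × 81 = 57 × 81 mm
C9: ⌊81/2⌋ × 57 = 40 × 57 mm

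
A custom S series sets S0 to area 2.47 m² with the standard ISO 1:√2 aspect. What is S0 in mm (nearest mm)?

Let the short side be w mm. Then w · w√2 = 2.47 m² = 2,470,000 mm².
w² = 2,470,000/√2, so w ≈ 1321.6 mm; long side = w√2 ≈ 1869.0 mm.

1322 × 1869 mm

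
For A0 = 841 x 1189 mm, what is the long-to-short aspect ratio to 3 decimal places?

1189 / 841 = 1.414
Matches √2 ≈ 1.414 — the ISO 216 defining ratio.

1.414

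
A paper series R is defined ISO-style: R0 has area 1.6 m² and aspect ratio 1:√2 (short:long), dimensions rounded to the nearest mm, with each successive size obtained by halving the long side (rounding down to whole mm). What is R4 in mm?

Let R0's short side be w mm. w · w√2 = 1.6 m² = 1,600,000 mm², so w ≈ 1063.7 mm and w√2 ≈ 1504.2 mm → R0 = 1064 × 1504 mm.
R1: ⌊1504/2⌋ × 1064 = 752 × 1064 mm
R2: ⌊1064/2⌋ × 752 = 532 × 752 mm
R3: ⌊752/2⌋ × 532 = 376 × 532 mm
R4: ⌊532/2⌋ × 376 = 266 × 376 mm

266 × 376 mm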